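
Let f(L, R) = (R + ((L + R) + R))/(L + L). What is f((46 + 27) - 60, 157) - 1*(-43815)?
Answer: 569837/13 ≈ 43834.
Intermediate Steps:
f(L, R) = (L + 3*R)/(2*L) (f(L, R) = (R + (L + 2*R))/((2*L)) = (L + 3*R)*(1/(2*L)) = (L + 3*R)/(2*L))
f((46 + 27) - 60, 157) - 1*(-43815) = (((46 + 27) - 60) + 3*157)/(2*((46 + 27) - 60)) - 1*(-43815) = ((73 - 60) + 471)/(2*(73 - 60)) + 43815 = (1/2)*(13 + 471)/13 + 43815 = (1/2)*(1/13)*484 + 43815 = 242/13 + 43815 = 569837/13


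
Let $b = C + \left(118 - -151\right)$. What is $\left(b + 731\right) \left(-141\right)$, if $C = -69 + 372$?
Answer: $-183723$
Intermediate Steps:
$C = 303$
$b = 572$ ($b = 303 + \left(118 - -151\right) = 303 + \left(118 + 151\right) = 303 + 269 = 572$)
$\left(b + 731\right) \left(-141\right) = \left(572 + 731\right) \left(-141\right) = 1303 \left(-141\right) = -183723$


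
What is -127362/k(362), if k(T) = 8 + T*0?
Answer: -63681/4 ≈ -15920.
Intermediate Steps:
k(T) = 8 (k(T) = 8 + 0 = 8)
-127362/k(362) = -127362/8 = -127362*1/8 = -63681/4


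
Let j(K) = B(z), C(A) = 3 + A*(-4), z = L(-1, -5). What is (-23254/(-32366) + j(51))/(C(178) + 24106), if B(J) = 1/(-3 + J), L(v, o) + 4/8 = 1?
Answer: 25769/1893168255 ≈ 1.3612e-5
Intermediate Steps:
L(v, o) = ½ (L(v, o) = -½ + 1 = ½)
z = ½ ≈ 0.50000
C(A) = 3 - 4*A
j(K) = -⅖ (j(K) = 1/(-3 + ½) = 1/(-5/2) = -⅖)
(-23254/(-32366) + j(51))/(C(178) + 24106) = (-23254/(-32366) - ⅖)/((3 - 4*178) + 24106) = (-23254*(-1/32366) - ⅖)/((3 - 712) + 24106) = (11627/16183 - ⅖)/(-709 + 24106) = (25769/80915)/23397 = (25769/80915)*(1/23397) = 25769/1893168255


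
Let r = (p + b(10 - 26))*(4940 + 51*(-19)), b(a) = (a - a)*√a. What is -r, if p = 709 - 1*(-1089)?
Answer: -7139858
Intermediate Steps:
p = 1798 (p = 709 + 1089 = 1798)
b(a) = 0 (b(a) = 0*√a = 0)
r = 7139858 (r = (1798 + 0)*(4940 + 51*(-19)) = 1798*(4940 - 969) = 1798*3971 = 7139858)
-r = -1*7139858 = -7139858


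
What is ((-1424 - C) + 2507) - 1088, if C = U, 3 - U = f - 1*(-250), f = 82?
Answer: 324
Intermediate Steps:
U = -329 (U = 3 - (82 - 1*(-250)) = 3 - (82 + 250) = 3 - 1*332 = 3 - 332 = -329)
C = -329
((-1424 - C) + 2507) - 1088 = ((-1424 - 1*(-329)) + 2507) - 1088 = ((-1424 + 329) + 2507) - 1088 = (-1095 + 2507) - 1088 = 1412 - 1088 = 324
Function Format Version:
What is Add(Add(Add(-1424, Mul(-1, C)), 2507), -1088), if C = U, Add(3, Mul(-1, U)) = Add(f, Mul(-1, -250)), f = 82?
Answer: 324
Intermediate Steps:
U = -329 (U = Add(3, Mul(-1, Add(82, Mul(-1, -250)))) = Add(3, Mul(-1, Add(82, 250))) = Add(3, Mul(-1, 332)) = Add(3, -332) = -329)
C = -329
Add(Add(Add(-1424, Mul(-1, C)), 2507), -1088) = Add(Add(Add(-1424, Mul(-1, -329)), 2507), -1088) = Add(Add(Add(-1424, 329), 2507), -1088) = Add(Add(-1095, 2507), -1088) = Add(1412, -1088) = 324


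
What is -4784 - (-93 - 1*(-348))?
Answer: -5039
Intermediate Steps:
-4784 - (-93 - 1*(-348)) = -4784 - (-93 + 348) = -4784 - 1*255 = -4784 - 255 = -5039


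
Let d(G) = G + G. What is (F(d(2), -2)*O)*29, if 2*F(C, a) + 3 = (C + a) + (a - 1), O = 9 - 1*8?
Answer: -58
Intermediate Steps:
O = 1 (O = 9 - 8 = 1)
d(G) = 2*G
F(C, a) = -2 + a + C/2 (F(C, a) = -3/2 + ((C + a) + (a - 1))/2 = -3/2 + ((C + a) + (-1 + a))/2 = -3/2 + (-1 + C + 2*a)/2 = -3/2 + (-1/2 + a + C/2) = -2 + a + C/2)
(F(d(2), -2)*O)*29 = ((-2 - 2 + (2*2)/2)*1)*29 = ((-2 - 2 + (1/2)*4)*1)*29 = ((-2 - 2 + 2)*1)*29 = -2*1*29 = -2*29 = -58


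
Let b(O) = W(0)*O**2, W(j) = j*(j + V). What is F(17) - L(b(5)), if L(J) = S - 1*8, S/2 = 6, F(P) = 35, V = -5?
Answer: 31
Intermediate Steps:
W(j) = j*(-5 + j) (W(j) = j*(j - 5) = j*(-5 + j))
S = 12 (S = 2*6 = 12)
b(O) = 0 (b(O) = (0*(-5 + 0))*O**2 = (0*(-5))*O**2 = 0*O**2 = 0)
L(J) = 4 (L(J) = 12 - 1*8 = 12 - 8 = 4)
F(17) - L(b(5)) = 35 - 1*4 = 35 - 4 = 31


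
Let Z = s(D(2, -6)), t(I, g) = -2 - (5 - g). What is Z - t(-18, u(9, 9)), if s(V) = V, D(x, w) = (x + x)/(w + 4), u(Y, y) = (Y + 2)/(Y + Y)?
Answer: 79/18 ≈ 4.3889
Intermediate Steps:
u(Y, y) = (2 + Y)/(2*Y) (u(Y, y) = (2 + Y)/((2*Y)) = (2 + Y)*(1/(2*Y)) = (2 + Y)/(2*Y))
D(x, w) = 2*x/(4 + w) (D(x, w) = (2*x)/(4 + w) = 2*x/(4 + w))
t(I, g) = -7 + g (t(I, g) = -2 + (-5 + g) = -7 + g)
Z = -2 (Z = 2*2/(4 - 6) = 2*2/(-2) = 2*2*(-1/2) = -2)
Z - t(-18, u(9, 9)) = -2 - (-7 + (1/2)*(2 + 9)/9) = -2 - (-7 + (1/2)*(1/9)*11) = -2 - (-7 + 11/18) = -2 - 1*(-115/18) = -2 + 115/18 = 79/18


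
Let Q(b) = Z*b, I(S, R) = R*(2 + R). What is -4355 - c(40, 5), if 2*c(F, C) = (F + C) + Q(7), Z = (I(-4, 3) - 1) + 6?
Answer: -8895/2 ≈ -4447.5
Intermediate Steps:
Z = 20 (Z = (3*(2 + 3) - 1) + 6 = (3*5 - 1) + 6 = (15 - 1) + 6 = 14 + 6 = 20)
Q(b) = 20*b
c(F, C) = 70 + C/2 + F/2 (c(F, C) = ((F + C) + 20*7)/2 = ((C + F) + 140)/2 = (140 + C + F)/2 = 70 + C/2 + F/2)
-4355 - c(40, 5) = -4355 - (70 + (1/2)*5 + (1/2)*40) = -4355 - (70 + 5/2 + 20) = -4355 - 1*185/2 = -4355 - 185/2 = -8895/2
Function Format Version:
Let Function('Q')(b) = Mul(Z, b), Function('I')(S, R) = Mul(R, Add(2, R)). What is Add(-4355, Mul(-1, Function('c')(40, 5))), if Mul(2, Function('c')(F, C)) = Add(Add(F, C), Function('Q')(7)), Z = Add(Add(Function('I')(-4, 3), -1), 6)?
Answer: Rational(-8895, 2) ≈ -4447.5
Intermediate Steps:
Z = 20 (Z = Add(Add(Mul(3, Add(2, 3)), -1), 6) = Add(Add(Mul(3, 5), -1), 6) = Add(Add(15, -1), 6) = Add(14, 6) = 20)
Function('Q')(b) = Mul(20, b)
Function('c')(F, C) = Add(70, Mul(Rational(1, 2), C), Mul(Rational(1, 2), F)) (Function('c')(F, C) = Mul(Rational(1, 2), Add(Add(F, C), Mul(20, 7))) = Mul(Rational(1, 2), Add(Add(C, F), 140)) = Mul(Rational(1, 2), Add(140, C, F)) = Add(70, Mul(Rational(1, 2), C), Mul(Rational(1, 2), F)))
Add(-4355, Mul(-1, Function('c')(40, 5))) = Add(-4355, Mul(-1, Add(70, Mul(Rational(1, 2), 5), Mul(Rational(1, 2), 40)))) = Add(-4355, Mul(-1, Add(70, Rational(5, 2), 20))) = Add(-4355, Mul(-1, Rational(185, 2))) = Add(-4355, Rational(-185, 2)) = Rational(-8895, 2)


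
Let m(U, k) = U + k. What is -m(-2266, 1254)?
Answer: 1012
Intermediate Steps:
-m(-2266, 1254) = -(-2266 + 1254) = -1*(-1012) = 1012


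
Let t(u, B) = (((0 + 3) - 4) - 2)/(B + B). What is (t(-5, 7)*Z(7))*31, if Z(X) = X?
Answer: -93/2 ≈ -46.500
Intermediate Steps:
t(u, B) = -3/(2*B) (t(u, B) = ((3 - 4) - 2)/((2*B)) = (-1 - 2)*(1/(2*B)) = -3/(2*B))
(t(-5, 7)*Z(7))*31 = (-3/2/7*7)*31 = (-3/2*⅐*7)*31 = -3/14*7*31 = -3/2*31 = -93/2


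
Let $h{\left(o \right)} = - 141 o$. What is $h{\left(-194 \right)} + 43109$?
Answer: $70463$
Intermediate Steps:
$h{\left(-194 \right)} + 43109 = \left(-141\right) \left(-194\right) + 43109 = 27354 + 43109 = 70463$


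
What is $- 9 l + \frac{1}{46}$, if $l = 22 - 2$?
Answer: $- \frac{8279}{46} \approx -179.98$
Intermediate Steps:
$l = 20$
$- 9 l + \frac{1}{46} = \left(-9\right) 20 + \frac{1}{46} = -180 + \frac{1}{46} = - \frac{8279}{46}$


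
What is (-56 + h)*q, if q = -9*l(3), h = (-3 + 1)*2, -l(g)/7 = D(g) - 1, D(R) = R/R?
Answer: 0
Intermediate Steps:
D(R) = 1
l(g) = 0 (l(g) = -7*(1 - 1) = -7*0 = 0)
h = -4 (h = -2*2 = -4)
q = 0 (q = -9*0 = 0)
(-56 + h)*q = (-56 - 4)*0 = -60*0 = 0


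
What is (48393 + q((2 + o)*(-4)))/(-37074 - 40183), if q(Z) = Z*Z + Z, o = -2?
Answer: -48393/77257 ≈ -0.62639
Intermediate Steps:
q(Z) = Z + Z² (q(Z) = Z² + Z = Z + Z²)
(48393 + q((2 + o)*(-4)))/(-37074 - 40183) = (48393 + ((2 - 2)*(-4))*(1 + (2 - 2)*(-4)))/(-37074 - 40183) = (48393 + (0*(-4))*(1 + 0*(-4)))/(-77257) = (48393 + 0*(1 + 0))*(-1/77257) = (48393 + 0*1)*(-1/77257) = (48393 + 0)*(-1/77257) = 48393*(-1/77257) = -48393/77257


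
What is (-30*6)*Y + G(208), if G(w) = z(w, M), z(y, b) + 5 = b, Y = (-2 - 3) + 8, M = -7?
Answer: -552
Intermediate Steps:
Y = 3 (Y = -5 + 8 = 3)
z(y, b) = -5 + b
G(w) = -12 (G(w) = -5 - 7 = -12)
(-30*6)*Y + G(208) = -30*6*3 - 12 = -180*3 - 12 = -540 - 12 = -552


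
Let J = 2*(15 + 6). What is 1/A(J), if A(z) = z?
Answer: 1/42 ≈ 0.023810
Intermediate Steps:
J = 42 (J = 2*21 = 42)
1/A(J) = 1/42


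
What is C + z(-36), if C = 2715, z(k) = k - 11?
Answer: 2668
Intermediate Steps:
z(k) = -11 + k
C + z(-36) = 2715 + (-11 - 36) = 2715 - 47 = 2668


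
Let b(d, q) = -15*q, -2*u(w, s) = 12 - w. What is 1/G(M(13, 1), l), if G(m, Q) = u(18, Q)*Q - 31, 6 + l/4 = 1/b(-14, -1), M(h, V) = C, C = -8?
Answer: -5/511 ≈ -0.0097847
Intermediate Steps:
M(h, V) = -8
u(w, s) = -6 + w/2 (u(w, s) = -(12 - w)/2 = -6 + w/2)
l = -356/15 (l = -24 + 4/((-15*(-1))) = -24 + 4/15 = -356/15 ≈ -23.733)
G(m, Q) = -31 + 3*Q (G(m, Q) = (-6 + (½)*18)*Q - 31 = (-6 + 9)*Q - 31 = 3*Q - 31 = -31 + 3*Q)
1/G(M(13, 1), l) = 1/(-31 + 3*(-356/15)) = 1/(-31 - 356/5) = 1/(-511/5) = -5/511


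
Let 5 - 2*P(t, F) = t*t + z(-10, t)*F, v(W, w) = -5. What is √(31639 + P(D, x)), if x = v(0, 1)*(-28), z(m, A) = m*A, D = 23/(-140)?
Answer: √2471676542/280 ≈ 177.56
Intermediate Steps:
D = -23/140 (D = 23*(-1/140) = -23/140 ≈ -0.16429)
z(m, A) = A*m
x = 140 (x = -5*(-28) = 140)
P(t, F) = 5/2 - t²/2 + 5*F*t (P(t, F) = 5/2 - (t*t + (t*(-10))*F)/2 = 5/2 - (t² + (-10*t)*F)/2 = 5/2 - (t² - 10*F*t)/2 = 5/2 + (-t²/2 + 5*F*t) = 5/2 - t²/2 + 5*F*t)
√(31639 + P(D, x)) = √(31639 + (5/2 - (-23/140)²/2 + 5*140*(-23/140))) = √(31639 + (5/2 - ½*529/19600 - 115)) = √(31639 + (5/2 - 529/39200 - 115)) = √(31639 - 4410529/39200) = √(1235838271/39200) = √2471676542/280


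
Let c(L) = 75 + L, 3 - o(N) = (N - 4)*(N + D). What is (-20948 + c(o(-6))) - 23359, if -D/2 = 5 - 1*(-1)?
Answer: -44409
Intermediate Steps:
D = -12 (D = -2*(5 - 1*(-1)) = -2*(5 + 1) = -2*6 = -12)
o(N) = 3 - (-12 + N)*(-4 + N) (o(N) = 3 - (N - 4)*(N - 12) = 3 - (-4 + N)*(-12 + N) = 3 - (-12 + N)*(-4 + N))
(-20948 + c(o(-6))) - 23359 = (-20948 + (75 + (-45 - 1*(-6)² + 16*(-6)))) - 23359 = (-20948 + (75 + (-45 - 1*36 - 96))) - 23359 = (-20948 + (75 + (-45 - 36 - 96))) - 23359 = (-20948 + (75 - 177)) - 23359 = (-20948 - 102) - 23359 = -21050 - 23359 = -44409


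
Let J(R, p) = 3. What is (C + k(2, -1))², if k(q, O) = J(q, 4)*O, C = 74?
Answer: 5041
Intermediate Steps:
k(q, O) = 3*O
(C + k(2, -1))² = (74 + 3*(-1))² = (74 - 3)² = 71² = 5041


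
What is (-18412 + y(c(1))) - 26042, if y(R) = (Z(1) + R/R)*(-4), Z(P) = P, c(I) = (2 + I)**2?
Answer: -44462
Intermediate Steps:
y(R) = -8 (y(R) = (1 + R/R)*(-4) = (1 + 1)*(-4) = 2*(-4) = -8)
(-18412 + y(c(1))) - 26042 = (-18412 - 8) - 26042 = -18420 - 26042 = -44462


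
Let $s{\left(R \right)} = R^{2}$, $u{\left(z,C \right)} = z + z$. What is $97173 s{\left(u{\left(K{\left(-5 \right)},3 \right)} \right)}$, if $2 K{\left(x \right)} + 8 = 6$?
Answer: $388692$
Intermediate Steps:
$K{\left(x \right)} = -1$ ($K{\left(x \right)} = -4 + \frac{1}{2} \cdot 6 = -4 + 3 = -1$)
$u{\left(z,C \right)} = 2 z$
$97173 s{\left(u{\left(K{\left(-5 \right)},3 \right)} \right)} = 97173 \left(2 \left(-1\right)\right)^{2} = 97173 \left(-2\right)^{2} = 97173 \cdot 4 = 388692$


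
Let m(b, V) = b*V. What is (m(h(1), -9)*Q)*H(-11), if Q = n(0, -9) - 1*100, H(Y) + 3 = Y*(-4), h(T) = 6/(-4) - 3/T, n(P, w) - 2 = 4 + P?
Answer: -156087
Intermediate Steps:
n(P, w) = 6 + P (n(P, w) = 2 + (4 + P) = 6 + P)
h(T) = -3/2 - 3/T (h(T) = 6*(-1/4) - 3/T = -3/2 - 3/T)
m(b, V) = V*b
H(Y) = -3 - 4*Y (H(Y) = -3 + Y*(-4) = -3 - 4*Y)
Q = -94 (Q = (6 + 0) - 1*100 = 6 - 100 = -94)
(m(h(1), -9)*Q)*H(-11) = (-9*(-3/2 - 3/1)*(-94))*(-3 - 4*(-11)) = (-9*(-3/2 - 3*1)*(-94))*(-3 + 44) = (-9*(-3/2 - 3)*(-94))*41 = (-9*(-9/2)*(-94))*41 = ((81/2)*(-94))*41 = -3807*41 = -156087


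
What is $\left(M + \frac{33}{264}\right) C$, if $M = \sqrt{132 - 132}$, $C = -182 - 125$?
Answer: $- \frac{307}{8} \approx -38.375$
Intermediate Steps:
$C = -307$ ($C = -182 - 125 = -307$)
$M = 0$ ($M = \sqrt{0} = 0$)
$\left(M + \frac{33}{264}\right) C = \left(0 + \frac{33}{264}\right) \left(-307\right) = \left(0 + 33 \cdot \frac{1}{264}\right) \left(-307\right) = \left(0 + \frac{1}{8}\right) \left(-307\right) = \frac{1}{8} \left(-307\right) = - \frac{307}{8}$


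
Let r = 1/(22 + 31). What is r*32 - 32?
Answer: -1664/53 ≈ -31.396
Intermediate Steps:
r = 1/53 ≈ 0.018868
r*32 - 32 = (1/53)*32 - 32 = 32/53 - 32 = -1664/53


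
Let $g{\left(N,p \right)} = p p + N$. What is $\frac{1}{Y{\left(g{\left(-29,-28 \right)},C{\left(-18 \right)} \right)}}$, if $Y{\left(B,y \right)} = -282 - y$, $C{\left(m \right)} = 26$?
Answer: $- \frac{1}{308} \approx -0.0032468$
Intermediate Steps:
$g{\left(N,p \right)} = N + p^{2}$ ($g{\left(N,p \right)} = p^{2} + N = N + p^{2}$)
$\frac{1}{Y{\left(g{\left(-29,-28 \right)},C{\left(-18 \right)} \right)}} = \frac{1}{-282 - 26} = \frac{1}{-308} = - \frac{1}{308}$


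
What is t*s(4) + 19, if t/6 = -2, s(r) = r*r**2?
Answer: -749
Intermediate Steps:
s(r) = r**3
t = -12 (t = 6*(-2) = -12)
t*s(4) + 19 = -12*4**3 + 19 = -12*64 + 19 = -768 + 19 = -749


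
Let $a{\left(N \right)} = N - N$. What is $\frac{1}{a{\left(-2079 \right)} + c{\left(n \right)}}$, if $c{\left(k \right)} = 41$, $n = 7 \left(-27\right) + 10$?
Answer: $\frac{1}{41} \approx 0.02439$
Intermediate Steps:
$a{\left(N \right)} = 0$
$n = -179$ ($n = -189 + 10 = -179$)
$\frac{1}{a{\left(-2079 \right)} + c{\left(n \right)}} = \frac{1}{0 + 41} = \frac{1}{41}$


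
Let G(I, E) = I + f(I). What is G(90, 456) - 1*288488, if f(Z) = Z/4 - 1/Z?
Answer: -12976898/45 ≈ -2.8838e+5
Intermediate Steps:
f(Z) = -1/Z + Z/4 (f(Z) = Z*(¼) - 1/Z = Z/4 - 1/Z = -1/Z + Z/4)
G(I, E) = -1/I + 5*I/4 (G(I, E) = I + (-1/I + I/4) = -1/I + 5*I/4)
G(90, 456) - 1*288488 = (-1/90 + (5/4)*90) - 1*288488 = (-1*1/90 + 225/2) - 288488 = (-1/90 + 225/2) - 288488 = 5062/45 - 288488 = -12976898/45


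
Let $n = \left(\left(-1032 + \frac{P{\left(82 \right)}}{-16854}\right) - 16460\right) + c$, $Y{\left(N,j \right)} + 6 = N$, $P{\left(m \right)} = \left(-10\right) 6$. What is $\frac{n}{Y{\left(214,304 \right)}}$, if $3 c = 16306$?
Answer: $- \frac{1953875}{33708} \approx -57.965$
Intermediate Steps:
$P{\left(m \right)} = -60$
$c = \frac{16306}{3}$ ($c = \frac{1}{3} \cdot 16306 = \frac{16306}{3} \approx 5435.3$)
$Y{\left(N,j \right)} = -6 + N$
$n = - \frac{101601500}{8427}$ ($n = \left(\left(-1032 - \frac{60}{-16854}\right) - 16460\right) + \frac{16306}{3} = \left(\left(-1032 - - \frac{10}{2809}\right) - 16460\right) + \frac{16306}{3} = \left(\left(-1032 + \frac{10}{2809}\right) - 16460\right) + \frac{16306}{3} = \left(- \frac{2898878}{2809} - 16460\right) + \frac{16306}{3} = - \frac{49135018}{2809} + \frac{16306}{3} = - \frac{101601500}{8427} \approx -12057.0$)
$\frac{n}{Y{\left(214,304 \right)}} = - \frac{101601500}{8427 \left(-6 + 214\right)} = - \frac{101601500}{8427 \cdot 208} = \left(- \frac{101601500}{8427}\right) \frac{1}{208} = - \frac{1953875}{33708}$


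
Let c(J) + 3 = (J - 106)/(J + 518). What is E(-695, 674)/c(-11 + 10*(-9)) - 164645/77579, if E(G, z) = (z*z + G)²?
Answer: -2218547266121313311/37703394 ≈ -5.8842e+10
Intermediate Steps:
E(G, z) = (G + z²)² (E(G, z) = (z² + G)² = (G + z²)²)
c(J) = -3 + (-106 + J)/(518 + J) (c(J) = -3 + (J - 106)/(J + 518) = -3 + (-106 + J)/(518 + J))
E(-695, 674)/c(-11 + 10*(-9)) - 164645/77579 = (-695 + 674²)²/((2*(-830 - (-11 + 10*(-9)))/(518 + (-11 + 10*(-9))))) - 164645/77579 = (-695 + 454276)²/((2*(-830 - (-11 - 90))/(518 + (-11 - 90)))) - 164645*1/77579 = 453581²/((2*(-830 - 1*(-101))/(518 - 101))) - 164645/77579 = 205735723561/((2*(-830 + 101)/417)) - 164645/77579 = 205735723561/((2*(1/417)*(-729))) - 164645/77579 = 205735723561/(-486/139) - 164645/77579 = 205735723561*(-139/486) - 164645/77579 = -28597265574979/486 - 164645/77579 = -2218547266121313311/37703394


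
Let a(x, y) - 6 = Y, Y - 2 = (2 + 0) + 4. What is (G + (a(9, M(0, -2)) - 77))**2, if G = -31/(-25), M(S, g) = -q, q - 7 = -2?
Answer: 2383936/625 ≈ 3814.3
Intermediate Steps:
q = 5 (q = 7 - 2 = 5)
Y = 8 (Y = 2 + ((2 + 0) + 4) = 2 + (2 + 4) = 2 + 6 = 8)
M(S, g) = -5 (M(S, g) = -1*5 = -5)
a(x, y) = 14 (a(x, y) = 6 + 8 = 14)
G = 31/25 (G = -31*(-1/25) = 31/25 ≈ 1.2400)
(G + (a(9, M(0, -2)) - 77))**2 = (31/25 + (14 - 77))**2 = (31/25 - 63)**2 = (-1544/25)**2 = 2383936/625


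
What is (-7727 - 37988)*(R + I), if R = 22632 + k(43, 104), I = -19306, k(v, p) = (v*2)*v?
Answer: -321102160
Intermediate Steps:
k(v, p) = 2*v**2 (k(v, p) = (2*v)*v = 2*v**2)
R = 26330 (R = 22632 + 2*43**2 = 22632 + 2*1849 = 22632 + 3698 = 26330)
(-7727 - 37988)*(R + I) = (-7727 - 37988)*(26330 - 19306) = -45715*7024 = -321102160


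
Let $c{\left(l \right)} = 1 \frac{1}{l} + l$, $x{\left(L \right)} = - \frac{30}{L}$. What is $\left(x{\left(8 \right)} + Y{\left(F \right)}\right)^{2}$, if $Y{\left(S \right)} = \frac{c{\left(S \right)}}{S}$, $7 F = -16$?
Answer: $\frac{429025}{65536} \approx 6.5464$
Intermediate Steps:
$F = - \frac{16}{7}$ ($F = \frac{1}{7} \left(-16\right) = - \frac{16}{7} \approx -2.2857$)
$c{\left(l \right)} = l + \frac{1}{l}$ ($c{\left(l \right)} = \frac{1}{l} + l = l + \frac{1}{l}$)
$Y{\left(S \right)} = \frac{S + \frac{1}{S}}{S}$
$\left(x{\left(8 \right)} + Y{\left(F \right)}\right)^{2} = \left(- \frac{30}{8} + \left(1 + \frac{1}{\frac{256}{49}}\right)\right)^{2} = \left(\left(-30\right) \frac{1}{8} + \left(1 + \frac{49}{256}\right)\right)^{2} = \left(- \frac{15}{4} + \frac{305}{256}\right)^{2} = \left(- \frac{655}{256}\right)^{2} = \frac{429025}{65536}$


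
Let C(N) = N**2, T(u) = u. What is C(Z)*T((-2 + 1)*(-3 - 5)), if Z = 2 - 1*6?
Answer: 128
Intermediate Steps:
Z = -4 (Z = 2 - 6 = -4)
C(Z)*T((-2 + 1)*(-3 - 5)) = (-4)**2*((-2 + 1)*(-3 - 5)) = 16*(-1*(-8)) = 16*8 = 128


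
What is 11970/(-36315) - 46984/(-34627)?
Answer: 28705306/27943989 ≈ 1.0272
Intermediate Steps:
11970/(-36315) - 46984/(-34627) = 11970*(-1/36315) - 46984*(-1/34627) = -266/807 + 46984/34627 = 28705306/27943989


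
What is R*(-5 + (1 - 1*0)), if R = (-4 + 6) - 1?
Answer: -4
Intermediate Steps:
R = 1 (R = 2 - 1 = 1)
R*(-5 + (1 - 1*0)) = 1*(-5 + (1 - 1*0)) = 1*(-5 + (1 + 0)) = 1*(-5 + 1) = 1*(-4) = -4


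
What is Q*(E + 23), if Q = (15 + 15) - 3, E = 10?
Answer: 891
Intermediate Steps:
Q = 27 (Q = 30 - 3 = 27)
Q*(E + 23) = 27*(10 + 23) = 27*33 = 891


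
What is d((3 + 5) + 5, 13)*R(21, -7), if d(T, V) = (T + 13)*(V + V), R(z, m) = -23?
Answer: -15548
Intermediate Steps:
d(T, V) = 2*V*(13 + T) (d(T, V) = (13 + T)*(2*V) = 2*V*(13 + T))
d((3 + 5) + 5, 13)*R(21, -7) = (2*13*(13 + ((3 + 5) + 5)))*(-23) = (2*13*(13 + (8 + 5)))*(-23) = (2*13*(13 + 13))*(-23) = (2*13*26)*(-23) = 676*(-23) = -15548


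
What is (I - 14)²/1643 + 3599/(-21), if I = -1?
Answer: -5908432/34503 ≈ -171.24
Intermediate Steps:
(I - 14)²/1643 + 3599/(-21) = (-1 - 14)²/1643 + 3599/(-21) = (-15)²*(1/1643) + 3599*(-1/21) = 225*(1/1643) - 3599/21 = 225/1643 - 3599/21 = -5908432/34503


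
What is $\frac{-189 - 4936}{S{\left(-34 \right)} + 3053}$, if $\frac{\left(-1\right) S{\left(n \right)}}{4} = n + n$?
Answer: $- \frac{205}{133} \approx -1.5414$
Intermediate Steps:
$S{\left(n \right)} = - 8 n$ ($S{\left(n \right)} = - 4 \left(n + n\right) = - 4 \cdot 2 n = - 8 n$)
$\frac{-189 - 4936}{S{\left(-34 \right)} + 3053} = \frac{-189 - 4936}{\left(-8\right) \left(-34\right) + 3053} = - \frac{5125}{272 + 3053} = - \frac{5125}{3325} = \left(-5125\right) \frac{1}{3325} = - \frac{205}{133}$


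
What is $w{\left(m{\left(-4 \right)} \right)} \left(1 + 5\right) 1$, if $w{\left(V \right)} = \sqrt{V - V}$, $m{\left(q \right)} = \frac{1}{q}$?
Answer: $0$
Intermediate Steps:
$w{\left(V \right)} = 0$ ($w{\left(V \right)} = \sqrt{0} = 0$)
$w{\left(m{\left(-4 \right)} \right)} \left(1 + 5\right) 1 = 0 \left(1 + 5\right) 1 = 0 \cdot 6 \cdot 1 = 0 \cdot 6 = 0$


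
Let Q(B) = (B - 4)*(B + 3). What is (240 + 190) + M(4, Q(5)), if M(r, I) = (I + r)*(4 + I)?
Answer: 574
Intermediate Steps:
Q(B) = (-4 + B)*(3 + B)
M(r, I) = (4 + I)*(I + r)
(240 + 190) + M(4, Q(5)) = (240 + 190) + ((-12 + 5² - 1*5)² + 4*(-12 + 5² - 1*5) + 4*4 + (-12 + 5² - 1*5)*4) = 430 + ((-12 + 25 - 5)² + 4*(-12 + 25 - 5) + 16 + (-12 + 25 - 5)*4) = 430 + (8² + 4*8 + 16 + 8*4) = 430 + (64 + 32 + 16 + 32) = 430 + 144 = 574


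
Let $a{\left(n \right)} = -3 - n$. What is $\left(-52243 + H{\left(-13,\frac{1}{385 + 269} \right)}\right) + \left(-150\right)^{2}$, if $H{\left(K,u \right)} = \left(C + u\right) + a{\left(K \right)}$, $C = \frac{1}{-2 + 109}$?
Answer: $- \frac{2080655113}{69978} \approx -29733.0$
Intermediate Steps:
$C = \frac{1}{107} \approx 0.0093458$
$H{\left(K,u \right)} = - \frac{320}{107} + u - K$ ($H{\left(K,u \right)} = \left(\frac{1}{107} + u\right) - \left(3 + K\right) = - \frac{320}{107} + u - K$)
$\left(-52243 + H{\left(-13,\frac{1}{385 + 269} \right)}\right) + \left(-150\right)^{2} = \left(-52243 - \left(- \frac{1071}{107} - \frac{1}{385 + 269}\right)\right) + \left(-150\right)^{2} = \left(-52243 + \left(- \frac{320}{107} + \frac{1}{654} + 13\right)\right) + 22500 = \left(-52243 + \frac{700541}{69978}\right) + 22500 = - \frac{3655160113}{69978} + 22500 = - \frac{2080655113}{69978}$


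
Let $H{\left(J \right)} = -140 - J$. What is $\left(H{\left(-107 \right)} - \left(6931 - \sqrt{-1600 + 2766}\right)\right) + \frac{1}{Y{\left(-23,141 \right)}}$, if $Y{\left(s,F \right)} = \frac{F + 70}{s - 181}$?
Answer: $- \frac{1469608}{211} + \sqrt{1166} \approx -6930.8$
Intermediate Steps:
$Y{\left(s,F \right)} = \frac{70 + F}{-181 + s}$
$\left(H{\left(-107 \right)} - \left(6931 - \sqrt{-1600 + 2766}\right)\right) + \frac{1}{Y{\left(-23,141 \right)}} = \left(\left(-140 - -107\right) - \left(6931 - \sqrt{-1600 + 2766}\right)\right) + \frac{1}{\frac{1}{-181 - 23} \left(70 + 141\right)} = \left(\left(-140 + 107\right) - \left(6931 - \sqrt{1166}\right)\right) + \frac{1}{\frac{1}{-204} \cdot 211} = \left(-33 - \left(6931 - \sqrt{1166}\right)\right) + \frac{1}{\left(- \frac{1}{204}\right) 211} = \left(-33 - \left(6931 - \sqrt{1166}\right)\right) + \frac{1}{- \frac{211}{204}} = \left(-6964 + \sqrt{1166}\right) - \frac{204}{211} = - \frac{1469608}{211} + \sqrt{1166}$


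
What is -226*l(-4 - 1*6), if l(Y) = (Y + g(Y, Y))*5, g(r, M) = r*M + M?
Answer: -90400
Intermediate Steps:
g(r, M) = M + M*r (g(r, M) = M*r + M = M + M*r)
l(Y) = 5*Y + 5*Y*(1 + Y) (l(Y) = (Y + Y*(1 + Y))*5 = 5*Y + 5*Y*(1 + Y))
-226*l(-4 - 1*6) = -1130*(-4 - 1*6)*(2 + (-4 - 1*6)) = -1130*(-4 - 6)*(2 + (-4 - 6)) = -1130*(-10)*(2 - 10) = -1130*(-10)*(-8) = -226*400 = -90400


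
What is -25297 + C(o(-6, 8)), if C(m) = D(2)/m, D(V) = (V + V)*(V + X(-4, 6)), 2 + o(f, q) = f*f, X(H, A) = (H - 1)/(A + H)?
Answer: -430050/17 ≈ -25297.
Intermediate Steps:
X(H, A) = (-1 + H)/(A + H)
o(f, q) = -2 + f**2 (o(f, q) = -2 + f*f = -2 + f**2)
D(V) = 2*V*(-5/2 + V) (D(V) = (V + V)*(V + (-1 - 4)/(6 - 4)) = (2*V)*(V - 5/2) = (2*V)*(-5/2 + V) = 2*V*(-5/2 + V))
C(m) = -2/m (C(m) = (2*(-5 + 2*2))/m = (2*(-5 + 4))/m = (2*(-1))/m = -2/m)
-25297 + C(o(-6, 8)) = -25297 - 2/(-2 + (-6)**2) = -25297 - 2/(-2 + 36) = -25297 - 2/34 = -25297 - 2*1/34 = -25297 - 1/17 = -430050/17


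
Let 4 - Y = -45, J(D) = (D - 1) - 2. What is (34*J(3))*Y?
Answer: 0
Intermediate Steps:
J(D) = -3 + D (J(D) = (-1 + D) - 2 = -3 + D)
Y = 49 (Y = 4 - 1*(-45) = 4 + 45 = 49)
(34*J(3))*Y = (34*(-3 + 3))*49 = (34*0)*49 = 0*49 = 0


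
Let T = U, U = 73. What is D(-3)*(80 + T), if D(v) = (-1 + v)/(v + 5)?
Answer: -306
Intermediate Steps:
D(v) = (-1 + v)/(5 + v)
T = 73
D(-3)*(80 + T) = ((-1 - 3)/(5 - 3))*(80 + 73) = (-4/2)*153 = ((1/2)*(-4))*153 = -2*153 = -306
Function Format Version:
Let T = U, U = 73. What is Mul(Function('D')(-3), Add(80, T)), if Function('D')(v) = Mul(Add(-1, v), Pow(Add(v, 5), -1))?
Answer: -306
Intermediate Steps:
Function('D')(v) = Mul(Pow(Add(5, v), -1), Add(-1, v)) (Function('D')(v) = Mul(Add(-1, v), Pow(Add(5, v), -1)) = Mul(Pow(Add(5, v), -1), Add(-1, v)))
T = 73
Mul(Function('D')(-3), Add(80, T)) = Mul(Mul(Pow(Add(5, -3), -1), Add(-1, -3)), Add(80, 73)) = Mul(Mul(Pow(2, -1), -4), 153) = Mul(Mul(Rational(1, 2), -4), 153) = Mul(-2, 153) = -306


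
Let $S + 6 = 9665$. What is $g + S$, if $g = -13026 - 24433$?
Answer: $-27800$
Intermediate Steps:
$S = 9659$ ($S = -6 + 9665 = 9659$)
$g = -37459$
$g + S = -37459 + 9659 = -27800$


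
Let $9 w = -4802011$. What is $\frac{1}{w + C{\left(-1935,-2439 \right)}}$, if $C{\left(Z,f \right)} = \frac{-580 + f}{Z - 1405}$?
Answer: $- \frac{30060}{16038689569} \approx -1.8742 \cdot 10^{-6}$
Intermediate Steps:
$w = - \frac{4802011}{9}$ ($w = \frac{1}{9} \left(-4802011\right) = - \frac{4802011}{9} \approx -5.3356 \cdot 10^{5}$)
$C{\left(Z,f \right)} = \frac{-580 + f}{-1405 + Z}$
$\frac{1}{w + C{\left(-1935,-2439 \right)}} = \frac{1}{- \frac{4802011}{9} + \frac{-580 - 2439}{-1405 - 1935}} = \frac{1}{- \frac{4802011}{9} + \frac{1}{-3340} \left(-3019\right)} = \frac{1}{- \frac{4802011}{9} - - \frac{3019}{3340}} = \frac{1}{- \frac{4802011}{9} + \frac{3019}{3340}} = \frac{1}{- \frac{16038689569}{30060}} = - \frac{30060}{16038689569}$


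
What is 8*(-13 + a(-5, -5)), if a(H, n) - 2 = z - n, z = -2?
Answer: -64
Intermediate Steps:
a(H, n) = -n (a(H, n) = 2 + (-2 - n) = -n)
8*(-13 + a(-5, -5)) = 8*(-13 - 1*(-5)) = 8*(-13 + 5) = 8*(-8) = -64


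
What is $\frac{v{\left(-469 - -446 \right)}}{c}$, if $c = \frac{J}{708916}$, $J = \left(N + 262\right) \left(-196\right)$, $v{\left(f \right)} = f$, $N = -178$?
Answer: $\frac{4076267}{4116} \approx 990.35$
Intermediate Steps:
$J = -16464$ ($J = \left(-178 + 262\right) \left(-196\right) = 84 \left(-196\right) = -16464$)
$c = - \frac{4116}{177229}$ ($c = - \frac{16464}{708916} = \left(-16464\right) \frac{1}{708916} = - \frac{4116}{177229} \approx -0.023224$)
$\frac{v{\left(-469 - -446 \right)}}{c} = \frac{-469 - -446}{- \frac{4116}{177229}} = \left(-469 + 446\right) \left(- \frac{177229}{4116}\right) = \left(-23\right) \left(- \frac{177229}{4116}\right) = \frac{4076267}{4116}$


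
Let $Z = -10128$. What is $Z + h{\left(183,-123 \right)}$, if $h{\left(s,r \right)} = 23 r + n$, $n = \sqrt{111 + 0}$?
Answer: $-12957 + \sqrt{111} \approx -12946.0$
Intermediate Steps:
$n = \sqrt{111} \approx 10.536$
$h{\left(s,r \right)} = \sqrt{111} + 23 r$ ($h{\left(s,r \right)} = 23 r + \sqrt{111} = \sqrt{111} + 23 r$)
$Z + h{\left(183,-123 \right)} = -10128 + \left(\sqrt{111} + 23 \left(-123\right)\right) = -10128 - \left(2829 - \sqrt{111}\right) = -12957 + \sqrt{111}$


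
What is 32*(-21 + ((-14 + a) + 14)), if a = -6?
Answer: -864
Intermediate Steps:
32*(-21 + ((-14 + a) + 14)) = 32*(-21 + ((-14 - 6) + 14)) = 32*(-21 + (-20 + 14)) = 32*(-21 - 6) = 32*(-27) = -864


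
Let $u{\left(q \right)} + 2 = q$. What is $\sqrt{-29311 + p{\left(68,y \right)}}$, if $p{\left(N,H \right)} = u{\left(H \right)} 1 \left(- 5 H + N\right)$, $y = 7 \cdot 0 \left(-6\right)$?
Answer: $i \sqrt{29447} \approx 171.6 i$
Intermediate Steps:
$y = 0$ ($y = 0 \left(-6\right) = 0$)
$u{\left(q \right)} = -2 + q$
$p{\left(N,H \right)} = \left(-2 + H\right) \left(N - 5 H\right)$ ($p{\left(N,H \right)} = \left(-2 + H\right) 1 \left(- 5 H + N\right) = \left(-2 + H\right) \left(N - 5 H\right)$)
$\sqrt{-29311 + p{\left(68,y \right)}} = \sqrt{-29311 - \left(-2 + 0\right) \left(\left(-1\right) 68 + 5 \cdot 0\right)} = \sqrt{-29311 - - 2 \left(-68 + 0\right)} = \sqrt{-29311 - \left(-2\right) \left(-68\right)} = \sqrt{-29311 - 136} = \sqrt{-29447} = i \sqrt{29447}$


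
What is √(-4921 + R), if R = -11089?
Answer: I*√16010 ≈ 126.53*I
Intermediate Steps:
√(-4921 + R) = √(-4921 - 11089) = √(-16010) = I*√16010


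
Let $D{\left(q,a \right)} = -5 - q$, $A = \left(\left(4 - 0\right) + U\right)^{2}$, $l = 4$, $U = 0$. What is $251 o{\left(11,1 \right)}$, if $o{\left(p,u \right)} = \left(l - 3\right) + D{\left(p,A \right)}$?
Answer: $-3765$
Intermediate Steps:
$A = 16$ ($A = \left(\left(4 - 0\right) + 0\right)^{2} = \left(\left(4 + 0\right) + 0\right)^{2} = \left(4 + 0\right)^{2} = 4^{2} = 16$)
$o{\left(p,u \right)} = -4 - p$ ($o{\left(p,u \right)} = \left(4 - 3\right) - \left(5 + p\right) = 1 - \left(5 + p\right) = -4 - p$)
$251 o{\left(11,1 \right)} = 251 \left(-4 - 11\right) = 251 \left(-15\right) = -3765$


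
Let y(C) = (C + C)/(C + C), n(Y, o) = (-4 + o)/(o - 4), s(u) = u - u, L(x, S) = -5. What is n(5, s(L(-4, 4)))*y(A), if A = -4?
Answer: 1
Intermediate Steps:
s(u) = 0
n(Y, o) = 1 (n(Y, o) = (-4 + o)/(-4 + o) = 1)
y(C) = 1 (y(C) = (2*C)/((2*C)) = (2*C)*(1/(2*C)) = 1)
n(5, s(L(-4, 4)))*y(A) = 1*1 = 1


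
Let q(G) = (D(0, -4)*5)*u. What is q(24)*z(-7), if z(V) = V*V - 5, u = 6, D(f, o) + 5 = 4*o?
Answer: -27720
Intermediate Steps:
D(f, o) = -5 + 4*o
z(V) = -5 + V² (z(V) = V² - 5 = -5 + V²)
q(G) = -630 (q(G) = ((-5 + 4*(-4))*5)*6 = ((-5 - 16)*5)*6 = -21*5*6 = -105*6 = -630)
q(24)*z(-7) = -630*(-5 + (-7)²) = -630*(-5 + 49) = -630*44 = -27720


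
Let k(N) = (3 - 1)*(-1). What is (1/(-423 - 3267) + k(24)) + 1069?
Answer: 3937229/3690 ≈ 1067.0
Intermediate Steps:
k(N) = -2 (k(N) = 2*(-1) = -2)
(1/(-423 - 3267) + k(24)) + 1069 = (1/(-423 - 3267) - 2) + 1069 = (1/(-3690) - 2) + 1069 = (-1/3690 - 2) + 1069 = -7381/3690 + 1069 = 3937229/3690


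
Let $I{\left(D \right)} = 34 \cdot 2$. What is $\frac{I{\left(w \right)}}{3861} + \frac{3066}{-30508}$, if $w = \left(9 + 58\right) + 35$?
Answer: $- \frac{4881641}{58895694} \approx -0.082886$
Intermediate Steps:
$w = 102$ ($w = 67 + 35 = 102$)
$I{\left(D \right)} = 68$
$\frac{I{\left(w \right)}}{3861} + \frac{3066}{-30508} = \frac{68}{3861} + \frac{3066}{-30508} = 68 \cdot \frac{1}{3861} + 3066 \left(- \frac{1}{30508}\right) = \frac{68}{3861} - \frac{1533}{15254} = - \frac{4881641}{58895694}$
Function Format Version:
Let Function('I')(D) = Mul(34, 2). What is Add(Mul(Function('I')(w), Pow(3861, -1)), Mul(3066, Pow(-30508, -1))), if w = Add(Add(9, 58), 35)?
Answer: Rational(-4881641, 58895694) ≈ -0.082886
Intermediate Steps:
w = 102 (w = Add(67, 35) = 102)
Function('I')(D) = 68
Add(Mul(Function('I')(w), Pow(3861, -1)), Mul(3066, Pow(-30508, -1))) = Add(Mul(68, Pow(3861, -1)), Mul(3066, Pow(-30508, -1))) = Add(Mul(68, Rational(1, 3861)), Mul(3066, Rational(-1, 30508))) = Add(Rational(68, 3861), Rational(-1533, 15254)) = Rational(-4881641, 58895694)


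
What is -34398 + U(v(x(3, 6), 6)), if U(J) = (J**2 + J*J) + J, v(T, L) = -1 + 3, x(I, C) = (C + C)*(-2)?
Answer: -34388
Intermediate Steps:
x(I, C) = -4*C (x(I, C) = (2*C)*(-2) = -4*C)
v(T, L) = 2
U(J) = J + 2*J**2 (U(J) = (J**2 + J**2) + J = 2*J**2 + J = J + 2*J**2)
-34398 + U(v(x(3, 6), 6)) = -34398 + 2*(1 + 2*2) = -34398 + 2*(1 + 4) = -34398 + 2*5 = -34398 + 10 = -34388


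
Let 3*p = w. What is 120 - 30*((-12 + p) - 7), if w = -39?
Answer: 1080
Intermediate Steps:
p = -13 (p = (1/3)*(-39) = -13)
120 - 30*((-12 + p) - 7) = 120 - 30*((-12 - 13) - 7) = 120 - 30*(-25 - 7) = 120 - 30*(-32) = 120 + 960 = 1080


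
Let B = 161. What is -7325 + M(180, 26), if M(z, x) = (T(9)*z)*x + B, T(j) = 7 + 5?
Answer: 48996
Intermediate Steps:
T(j) = 12
M(z, x) = 161 + 12*x*z (M(z, x) = (12*z)*x + 161 = 12*x*z + 161 = 161 + 12*x*z)
-7325 + M(180, 26) = -7325 + (161 + 12*26*180) = -7325 + (161 + 56160) = -7325 + 56321 = 48996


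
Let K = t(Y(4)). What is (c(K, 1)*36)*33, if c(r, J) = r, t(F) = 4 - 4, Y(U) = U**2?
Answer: 0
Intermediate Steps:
t(F) = 0
K = 0
(c(K, 1)*36)*33 = (0*36)*33 = 0*33 = 0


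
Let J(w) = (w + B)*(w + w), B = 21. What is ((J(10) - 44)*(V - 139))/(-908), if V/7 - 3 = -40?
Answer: 57312/227 ≈ 252.48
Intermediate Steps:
V = -259 (V = 21 + 7*(-40) = 21 - 280 = -259)
J(w) = 2*w*(21 + w) (J(w) = (w + 21)*(w + w) = (21 + w)*(2*w) = 2*w*(21 + w))
((J(10) - 44)*(V - 139))/(-908) = ((2*10*(21 + 10) - 44)*(-259 - 139))/(-908) = ((2*10*31 - 44)*(-398))*(-1/908) = ((620 - 44)*(-398))*(-1/908) = (576*(-398))*(-1/908) = -229248*(-1/908) = 57312/227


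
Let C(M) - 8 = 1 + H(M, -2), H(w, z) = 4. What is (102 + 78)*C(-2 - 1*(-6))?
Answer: 2340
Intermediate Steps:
C(M) = 13 (C(M) = 8 + (1 + 4) = 8 + 5 = 13)
(102 + 78)*C(-2 - 1*(-6)) = (102 + 78)*13 = 180*13 = 2340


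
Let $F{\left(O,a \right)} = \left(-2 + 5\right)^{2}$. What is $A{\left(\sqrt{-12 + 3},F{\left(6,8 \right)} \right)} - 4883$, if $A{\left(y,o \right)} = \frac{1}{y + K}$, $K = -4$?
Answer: $- \frac{122079}{25} - \frac{3 i}{25} \approx -4883.2 - 0.12 i$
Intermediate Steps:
$F{\left(O,a \right)} = 9$ ($F{\left(O,a \right)} = 3^{2} = 9$)
$A{\left(y,o \right)} = \frac{1}{-4 + y}$ ($A{\left(y,o \right)} = \frac{1}{y - 4} = \frac{1}{-4 + y}$)
$A{\left(\sqrt{-12 + 3},F{\left(6,8 \right)} \right)} - 4883 = \frac{1}{-4 + \sqrt{-12 + 3}} - 4883 = \frac{1}{-4 + \sqrt{-9}} - 4883 = \frac{1}{-4 + 3 i} - 4883 = \frac{-4 - 3 i}{25} - 4883 = -4883 + \frac{-4 - 3 i}{25}$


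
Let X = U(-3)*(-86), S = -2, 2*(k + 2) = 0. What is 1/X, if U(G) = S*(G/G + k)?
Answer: -1/172 ≈ -0.0058140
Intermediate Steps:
k = -2 (k = -2 + (½)*0 = -2 + 0 = -2)
U(G) = 2 (U(G) = -2*(G/G - 2) = -2*(1 - 2) = -2*(-1) = 2)
X = -172 (X = 2*(-86) = -172)
1/X = 1/(-172) = -1/172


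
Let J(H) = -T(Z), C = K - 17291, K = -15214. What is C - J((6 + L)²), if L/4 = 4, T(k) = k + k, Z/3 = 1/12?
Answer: -65009/2 ≈ -32505.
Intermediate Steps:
Z = ¼ (Z = 3/12 = 3*(1/12) = ¼ ≈ 0.25000)
T(k) = 2*k
C = -32505 (C = -15214 - 17291 = -32505)
L = 16 (L = 4*4 = 16)
J(H) = -½ (J(H) = -2/4 = -1*½ = -½)
C - J((6 + L)²) = -32505 - 1*(-½) = -32505 + ½ = -65009/2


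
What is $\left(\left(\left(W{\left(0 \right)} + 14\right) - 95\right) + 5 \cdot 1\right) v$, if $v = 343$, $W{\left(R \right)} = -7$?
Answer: $-28469$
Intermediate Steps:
$\left(\left(\left(W{\left(0 \right)} + 14\right) - 95\right) + 5 \cdot 1\right) v = \left(\left(\left(-7 + 14\right) - 95\right) + 5 \cdot 1\right) 343 = \left(\left(7 - 95\right) + 5\right) 343 = \left(-88 + 5\right) 343 = \left(-83\right) 343 = -28469$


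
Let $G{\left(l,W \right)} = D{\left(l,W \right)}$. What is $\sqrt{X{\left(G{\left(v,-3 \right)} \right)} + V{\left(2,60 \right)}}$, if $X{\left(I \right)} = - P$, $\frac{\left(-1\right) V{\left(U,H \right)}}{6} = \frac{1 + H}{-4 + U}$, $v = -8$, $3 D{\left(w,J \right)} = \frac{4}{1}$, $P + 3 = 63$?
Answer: $\sqrt{123} \approx 11.091$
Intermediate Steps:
$P = 60$ ($P = -3 + 63 = 60$)
$D{\left(w,J \right)} = \frac{4}{3}$ ($D{\left(w,J \right)} = \frac{4 \cdot 1^{-1}}{3} = \frac{4 \cdot 1}{3} = \frac{1}{3} \cdot 4 = \frac{4}{3}$)
$G{\left(l,W \right)} = \frac{4}{3}$
$V{\left(U,H \right)} = - \frac{6 \left(1 + H\right)}{-4 + U}$ ($V{\left(U,H \right)} = - 6 \frac{1 + H}{-4 + U} = - \frac{6 \left(1 + H\right)}{-4 + U}$)
$X{\left(I \right)} = -60$ ($X{\left(I \right)} = \left(-1\right) 60 = -60$)
$\sqrt{X{\left(G{\left(v,-3 \right)} \right)} + V{\left(2,60 \right)}} = \sqrt{-60 + \frac{6 \left(-1 - 60\right)}{-4 + 2}} = \sqrt{-60 + \frac{6 \left(-1 - 60\right)}{-2}} = \sqrt{-60 + 6 \left(- \frac{1}{2}\right) \left(-61\right)} = \sqrt{-60 + 183} = \sqrt{123}$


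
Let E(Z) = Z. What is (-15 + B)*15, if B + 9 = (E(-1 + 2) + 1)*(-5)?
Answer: -510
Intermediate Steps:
B = -19 (B = -9 + ((-1 + 2) + 1)*(-5) = -9 + (1 + 1)*(-5) = -9 + 2*(-5) = -9 - 10 = -19)
(-15 + B)*15 = (-15 - 19)*15 = -34*15 = -510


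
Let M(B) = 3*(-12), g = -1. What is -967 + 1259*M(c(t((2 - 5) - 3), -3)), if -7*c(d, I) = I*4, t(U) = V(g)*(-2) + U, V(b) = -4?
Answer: -46291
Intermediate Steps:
t(U) = 8 + U (t(U) = -4*(-2) + U = 8 + U)
c(d, I) = -4*I/7 (c(d, I) = -I*4/7 = -4*I/7)
M(B) = -36
-967 + 1259*M(c(t((2 - 5) - 3), -3)) = -967 + 1259*(-36) = -967 - 45324 = -46291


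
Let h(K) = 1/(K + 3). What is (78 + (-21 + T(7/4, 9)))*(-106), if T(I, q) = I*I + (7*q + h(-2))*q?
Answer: -539381/8 ≈ -67423.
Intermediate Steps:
h(K) = 1/(3 + K)
T(I, q) = I**2 + q*(1 + 7*q) (T(I, q) = I*I + (7*q + 1/(3 - 2))*q = I**2 + (7*q + 1/1)*q = I**2 + (7*q + 1)*q = I**2 + (1 + 7*q)*q = I**2 + q*(1 + 7*q))
(78 + (-21 + T(7/4, 9)))*(-106) = (78 + (-21 + (9 + (7/4)**2 + 7*9**2)))*(-106) = (78 + (-21 + (9 + (7*(1/4))**2 + 7*81)))*(-106) = (78 + (-21 + (9 + (7/4)**2 + 567)))*(-106) = (78 + (-21 + (9 + 49/16 + 567)))*(-106) = (78 + (-21 + 9265/16))*(-106) = (78 + 8929/16)*(-106) = (10177/16)*(-106) = -539381/8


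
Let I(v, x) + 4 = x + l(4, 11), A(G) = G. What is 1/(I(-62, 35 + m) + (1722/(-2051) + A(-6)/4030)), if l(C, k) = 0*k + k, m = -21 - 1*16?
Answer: 590395/2455406 ≈ 0.24045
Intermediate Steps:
m = -37 (m = -21 - 16 = -37)
l(C, k) = k (l(C, k) = 0 + k = k)
I(v, x) = 7 + x (I(v, x) = -4 + (x + 11) = -4 + (11 + x) = 7 + x)
1/(I(-62, 35 + m) + (1722/(-2051) + A(-6)/4030)) = 1/((7 + (35 - 37)) + (1722/(-2051) - 6/4030)) = 1/((7 - 2) + (1722*(-1/2051) - 6*1/4030)) = 1/(5 + (-246/293 - 3/2015)) = 1/(5 - 496569/590395) = 1/(2455406/590395) = 590395/2455406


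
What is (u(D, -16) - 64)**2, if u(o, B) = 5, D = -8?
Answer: 3481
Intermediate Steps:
(u(D, -16) - 64)**2 = (5 - 64)**2 = (-59)**2 = 3481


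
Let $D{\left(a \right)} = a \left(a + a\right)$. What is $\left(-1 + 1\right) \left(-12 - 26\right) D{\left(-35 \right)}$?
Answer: $0$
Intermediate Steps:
$D{\left(a \right)} = 2 a^{2}$ ($D{\left(a \right)} = a 2 a = 2 a^{2}$)
$\left(-1 + 1\right) \left(-12 - 26\right) D{\left(-35 \right)} = \left(-1 + 1\right) \left(-12 - 26\right) 2 \left(-35\right)^{2} = 0 \left(-38\right) 2 \cdot 1225 = 0 \cdot 2450 = 0$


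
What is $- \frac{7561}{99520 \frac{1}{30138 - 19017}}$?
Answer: $- \frac{84085881}{99520} \approx -844.91$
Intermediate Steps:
$- \frac{7561}{99520 \frac{1}{30138 - 19017}} = - \frac{7561}{99520 \cdot \frac{1}{11121}} = - \frac{7561}{\frac{99520}{11121}} = \left(-7561\right) \frac{11121}{99520} = - \frac{84085881}{99520}$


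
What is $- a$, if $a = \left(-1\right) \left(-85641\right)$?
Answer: $-85641$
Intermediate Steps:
$a = 85641$
$- a = \left(-1\right) 85641 = -85641$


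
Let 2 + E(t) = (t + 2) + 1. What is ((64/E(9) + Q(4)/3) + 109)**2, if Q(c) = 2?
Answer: 3031081/225 ≈ 13471.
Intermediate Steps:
E(t) = 1 + t (E(t) = -2 + ((t + 2) + 1) = -2 + ((2 + t) + 1) = -2 + (3 + t) = 1 + t)
((64/E(9) + Q(4)/3) + 109)**2 = ((64/(1 + 9) + 2/3) + 109)**2 = ((64/10 + 2*(1/3)) + 109)**2 = ((64*(1/10) + 2/3) + 109)**2 = ((32/5 + 2/3) + 109)**2 = (106/15 + 109)**2 = (1741/15)**2 = 3031081/225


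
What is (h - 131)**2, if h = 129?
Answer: 4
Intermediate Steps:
(h - 131)**2 = (129 - 131)**2 = (-2)**2 = 4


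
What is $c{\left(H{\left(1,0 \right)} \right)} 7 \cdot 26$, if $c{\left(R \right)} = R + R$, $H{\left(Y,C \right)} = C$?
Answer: $0$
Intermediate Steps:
$c{\left(R \right)} = 2 R$
$c{\left(H{\left(1,0 \right)} \right)} 7 \cdot 26 = 2 \cdot 0 \cdot 7 \cdot 26 = 0 \cdot 7 \cdot 26 = 0 \cdot 26 = 0$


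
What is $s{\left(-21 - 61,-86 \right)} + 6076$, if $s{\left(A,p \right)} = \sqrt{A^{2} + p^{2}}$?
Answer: $6076 + 2 \sqrt{3530} \approx 6194.8$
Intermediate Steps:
$s{\left(-21 - 61,-86 \right)} + 6076 = \sqrt{\left(-21 - 61\right)^{2} + \left(-86\right)^{2}} + 6076 = \sqrt{\left(-82\right)^{2} + 7396} + 6076 = \sqrt{6724 + 7396} + 6076 = \sqrt{14120} + 6076 = 2 \sqrt{3530} + 6076 = 6076 + 2 \sqrt{3530}$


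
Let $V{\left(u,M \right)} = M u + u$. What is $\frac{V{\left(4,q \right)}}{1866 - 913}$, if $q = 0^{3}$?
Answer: $\frac{4}{953} \approx 0.0041973$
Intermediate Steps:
$q = 0$
$V{\left(u,M \right)} = u + M u$
$\frac{V{\left(4,q \right)}}{1866 - 913} = \frac{4 \left(1 + 0\right)}{1866 - 913} = \frac{4 \cdot 1}{953} = 4 \cdot \frac{1}{953} = \frac{4}{953}$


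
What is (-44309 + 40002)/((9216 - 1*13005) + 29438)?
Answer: -4307/25649 ≈ -0.16792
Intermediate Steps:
(-44309 + 40002)/((9216 - 1*13005) + 29438) = -4307/((9216 - 13005) + 29438) = -4307/(-3789 + 29438) = -4307/25649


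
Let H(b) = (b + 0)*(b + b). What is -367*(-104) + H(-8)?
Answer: 38296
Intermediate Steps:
H(b) = 2*b**2 (H(b) = b*(2*b) = 2*b**2)
-367*(-104) + H(-8) = -367*(-104) + 2*(-8)**2 = 38168 + 2*64 = 38168 + 128 = 38296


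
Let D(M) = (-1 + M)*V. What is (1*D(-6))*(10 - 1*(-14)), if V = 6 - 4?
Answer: -336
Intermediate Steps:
V = 2
D(M) = -2 + 2*M (D(M) = (-1 + M)*2 = -2 + 2*M)
(1*D(-6))*(10 - 1*(-14)) = (1*(-2 + 2*(-6)))*(10 - 1*(-14)) = (1*(-2 - 12))*(10 + 14) = (1*(-14))*24 = -14*24 = -336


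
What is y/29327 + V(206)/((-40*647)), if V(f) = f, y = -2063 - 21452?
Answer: -307304781/379491380 ≈ -0.80978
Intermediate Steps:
y = -23515
y/29327 + V(206)/((-40*647)) = -23515/29327 + 206/((-40*647)) = -23515*1/29327 + 206/(-25880) = -23515/29327 + 206*(-1/25880) = -23515/29327 - 103/12940 = -307304781/379491380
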